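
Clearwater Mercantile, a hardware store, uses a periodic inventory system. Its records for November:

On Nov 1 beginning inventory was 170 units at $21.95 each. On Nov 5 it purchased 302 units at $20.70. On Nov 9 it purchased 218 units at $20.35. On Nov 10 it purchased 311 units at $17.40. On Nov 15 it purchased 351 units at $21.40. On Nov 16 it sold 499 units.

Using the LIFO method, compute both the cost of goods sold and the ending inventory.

Nov 16, 499 sold [LIFO — newest first]: 351 @ $21.40 + 148 @ $17.40 = $10,086.60
Ending inventory: 170 @ $21.95 + 302 @ $20.70 + 218 @ $20.35 + 163 @ $17.40 = $17,255.40

COGS = $10,086.60; ending inventory = $17,255.40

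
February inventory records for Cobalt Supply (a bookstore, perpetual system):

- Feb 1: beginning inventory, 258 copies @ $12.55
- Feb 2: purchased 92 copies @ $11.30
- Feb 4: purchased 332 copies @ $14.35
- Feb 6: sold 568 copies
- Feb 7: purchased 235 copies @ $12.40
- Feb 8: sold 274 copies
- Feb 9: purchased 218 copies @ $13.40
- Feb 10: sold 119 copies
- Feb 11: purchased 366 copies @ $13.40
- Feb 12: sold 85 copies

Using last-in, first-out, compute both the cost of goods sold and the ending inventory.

Feb 6, 568 sold [LIFO — newest first]: 332 @ $14.35 + 92 @ $11.30 + 144 @ $12.55 = $7,611.00
Feb 8, 274 sold [LIFO — newest first]: 235 @ $12.40 + 39 @ $12.55 = $3,403.45
Feb 10, 119 sold [LIFO — newest first]: 119 @ $13.40 = $1,594.60
Feb 12, 85 sold [LIFO — newest first]: 85 @ $13.40 = $1,139.00
Total COGS = $7,611.00 + $3,403.45 + $1,594.60 + $1,139.00 = $13,748.05
Ending inventory: 75 @ $12.55 + 99 @ $13.40 + 281 @ $13.40 = $6,033.25

COGS = $13,748.05; ending inventory = $6,033.25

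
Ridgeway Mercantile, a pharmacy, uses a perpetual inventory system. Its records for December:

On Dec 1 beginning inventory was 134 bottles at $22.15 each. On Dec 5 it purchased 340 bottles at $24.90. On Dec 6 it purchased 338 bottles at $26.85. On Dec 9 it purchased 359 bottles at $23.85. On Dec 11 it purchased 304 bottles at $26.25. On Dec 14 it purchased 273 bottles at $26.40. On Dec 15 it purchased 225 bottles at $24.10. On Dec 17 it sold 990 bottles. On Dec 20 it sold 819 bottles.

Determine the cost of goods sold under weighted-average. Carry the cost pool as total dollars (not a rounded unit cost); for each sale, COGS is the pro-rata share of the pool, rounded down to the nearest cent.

COGS = $45,551.63

After Dec 1: 134 on hand, pool $2,968.10 (≈ $22.1500 each)
After Dec 5: 474 on hand, pool $11,434.10 (≈ $24.1226 each)
After Dec 6: 812 on hand, pool $20,509.40 (≈ $25.2579 each)
After Dec 9: 1171 on hand, pool $29,071.55 (≈ $24.8263 each)
After Dec 11: 1475 on hand, pool $37,051.55 (≈ $25.1197 each)
After Dec 14: 1748 on hand, pool $44,258.75 (≈ $25.3197 each)
After Dec 15: 1973 on hand, pool $49,681.25 (≈ $25.1806 each)
Dec 17, sell 990: 990/1973 × $49,681.25 → $24,928.75
Dec 20, sell 819: 819/983 × $24,752.50 → $20,622.88
Total COGS = $24,928.75 + $20,622.88 = $45,551.63
Ending inventory (cost pool remaining) = $4,129.62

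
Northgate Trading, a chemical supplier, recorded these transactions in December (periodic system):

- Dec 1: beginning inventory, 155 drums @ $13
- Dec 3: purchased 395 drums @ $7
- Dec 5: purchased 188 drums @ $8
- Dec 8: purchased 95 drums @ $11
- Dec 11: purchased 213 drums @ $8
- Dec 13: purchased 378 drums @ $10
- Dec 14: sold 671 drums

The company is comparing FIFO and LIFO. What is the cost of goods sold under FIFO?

COGS = $5,748

FIFO COGS: 155 @ $13 + 395 @ $7 + 121 @ $8 = $5,748
LIFO COGS: 378 @ $10 + 213 @ $8 + 80 @ $11 = $6,364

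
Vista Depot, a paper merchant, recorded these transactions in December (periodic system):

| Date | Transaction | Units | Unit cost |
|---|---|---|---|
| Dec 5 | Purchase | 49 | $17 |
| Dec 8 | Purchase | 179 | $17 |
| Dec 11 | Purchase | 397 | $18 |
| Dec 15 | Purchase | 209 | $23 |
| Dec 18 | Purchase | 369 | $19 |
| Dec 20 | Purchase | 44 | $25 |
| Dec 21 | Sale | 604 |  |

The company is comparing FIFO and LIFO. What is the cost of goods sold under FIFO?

COGS = $10,644

FIFO COGS: 49 @ $17 + 179 @ $17 + 376 @ $18 = $10,644
LIFO COGS: 44 @ $25 + 369 @ $19 + 191 @ $23 = $12,504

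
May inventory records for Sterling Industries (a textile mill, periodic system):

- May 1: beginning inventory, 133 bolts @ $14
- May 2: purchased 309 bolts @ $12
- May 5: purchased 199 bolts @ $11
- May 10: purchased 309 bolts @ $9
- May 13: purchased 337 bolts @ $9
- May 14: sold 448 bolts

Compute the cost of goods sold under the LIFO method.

May 14, 448 sold [LIFO — newest first]: 337 @ $9 + 111 @ $9 = $4,032
Ending inventory: 133 @ $14 + 309 @ $12 + 199 @ $11 + 198 @ $9 = $9,541

COGS = $4,032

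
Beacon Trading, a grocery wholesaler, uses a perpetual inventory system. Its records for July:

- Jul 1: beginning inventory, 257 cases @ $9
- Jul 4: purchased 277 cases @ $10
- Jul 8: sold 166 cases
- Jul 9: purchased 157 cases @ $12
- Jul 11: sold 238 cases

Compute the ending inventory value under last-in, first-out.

Ending inventory = $2,613

Jul 8, 166 sold [LIFO — newest first]: 166 @ $10 = $1,660
Jul 11, 238 sold [LIFO — newest first]: 157 @ $12 + 81 @ $10 = $2,694
Total COGS = $1,660 + $2,694 = $4,354
Ending inventory: 257 @ $9 + 30 @ $10 = $2,613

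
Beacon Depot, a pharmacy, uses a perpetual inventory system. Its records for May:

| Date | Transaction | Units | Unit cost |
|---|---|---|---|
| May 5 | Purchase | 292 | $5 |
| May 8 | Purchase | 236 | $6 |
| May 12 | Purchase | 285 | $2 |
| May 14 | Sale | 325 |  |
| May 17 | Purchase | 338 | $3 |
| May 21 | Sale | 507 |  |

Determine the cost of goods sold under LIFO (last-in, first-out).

May 14, 325 sold [LIFO — newest first]: 285 @ $2 + 40 @ $6 = $810
May 21, 507 sold [LIFO — newest first]: 338 @ $3 + 169 @ $6 = $2,028
Total COGS = $810 + $2,028 = $2,838
Ending inventory: 292 @ $5 + 27 @ $6 = $1,622
Check: goods available $4,460 = COGS $2,838 + ending $1,622

COGS = $2,838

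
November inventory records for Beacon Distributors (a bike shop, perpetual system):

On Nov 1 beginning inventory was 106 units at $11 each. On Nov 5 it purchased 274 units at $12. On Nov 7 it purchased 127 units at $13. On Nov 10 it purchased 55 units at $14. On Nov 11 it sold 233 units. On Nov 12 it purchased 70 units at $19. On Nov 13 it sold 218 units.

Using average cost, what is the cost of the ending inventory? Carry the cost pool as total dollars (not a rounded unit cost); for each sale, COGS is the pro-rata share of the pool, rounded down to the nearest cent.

After Nov 1: 106 on hand, pool $1,166.00 (≈ $11.0000 each)
After Nov 5: 380 on hand, pool $4,454.00 (≈ $11.7211 each)
After Nov 7: 507 on hand, pool $6,105.00 (≈ $12.0414 each)
After Nov 10: 562 on hand, pool $6,875.00 (≈ $12.2331 each)
Nov 11, sell 233: 233/562 × $6,875.00 → $2,850.31
After Nov 12: 399 on hand, pool $5,354.69 (≈ $13.4203 each)
Nov 13, sell 218: 218/399 × $5,354.69 → $2,925.62
Total COGS = $2,850.31 + $2,925.62 = $5,775.93
Ending inventory (cost pool remaining) = $2,429.07
Check: goods available $8,205.00 = COGS $5,775.93 + ending $2,429.07

Ending inventory = $2,429.07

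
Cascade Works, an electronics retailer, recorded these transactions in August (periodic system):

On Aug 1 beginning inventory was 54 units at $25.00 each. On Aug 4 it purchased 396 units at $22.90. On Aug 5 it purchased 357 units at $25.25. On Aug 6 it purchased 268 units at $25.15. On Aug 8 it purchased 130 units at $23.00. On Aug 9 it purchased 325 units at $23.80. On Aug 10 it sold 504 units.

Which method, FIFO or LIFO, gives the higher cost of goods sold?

LIFO

FIFO COGS: 54 @ $25.00 + 396 @ $22.90 + 54 @ $25.25 = $11,781.90
LIFO COGS: 325 @ $23.80 + 130 @ $23.00 + 49 @ $25.15 = $11,957.35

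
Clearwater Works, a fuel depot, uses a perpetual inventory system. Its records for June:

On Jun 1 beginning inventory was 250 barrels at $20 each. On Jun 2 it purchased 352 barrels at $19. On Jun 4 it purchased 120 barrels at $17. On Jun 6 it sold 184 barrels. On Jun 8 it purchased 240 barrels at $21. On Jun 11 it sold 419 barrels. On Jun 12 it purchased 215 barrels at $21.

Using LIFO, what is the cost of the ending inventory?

Ending inventory = $11,586

Jun 6, 184 sold [LIFO — newest first]: 120 @ $17 + 64 @ $19 = $3,256
Jun 11, 419 sold [LIFO — newest first]: 240 @ $21 + 179 @ $19 = $8,441
Total COGS = $3,256 + $8,441 = $11,697
Ending inventory: 250 @ $20 + 109 @ $19 + 215 @ $21 = $11,586
Check: goods available $23,283 = COGS $11,697 + ending $11,586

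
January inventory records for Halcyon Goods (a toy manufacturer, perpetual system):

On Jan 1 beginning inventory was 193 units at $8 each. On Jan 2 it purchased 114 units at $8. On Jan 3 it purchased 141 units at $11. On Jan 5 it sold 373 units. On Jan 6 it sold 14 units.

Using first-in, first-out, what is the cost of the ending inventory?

Ending inventory = $671

Jan 5, 373 sold [FIFO — oldest first]: 193 @ $8 + 114 @ $8 + 66 @ $11 = $3,182
Jan 6, 14 sold [FIFO — oldest first]: 14 @ $11 = $154
Total COGS = $3,182 + $154 = $3,336
Ending inventory: 61 @ $11 = $671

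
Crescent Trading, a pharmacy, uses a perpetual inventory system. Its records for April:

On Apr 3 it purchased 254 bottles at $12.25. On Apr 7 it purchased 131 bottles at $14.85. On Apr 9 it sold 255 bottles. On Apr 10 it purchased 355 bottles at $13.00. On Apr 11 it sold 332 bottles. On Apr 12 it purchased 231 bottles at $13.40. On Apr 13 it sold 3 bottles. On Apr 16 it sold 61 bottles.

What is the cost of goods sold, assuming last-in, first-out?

COGS = $8,637.95

Apr 9, 255 sold [LIFO — newest first]: 131 @ $14.85 + 124 @ $12.25 = $3,464.35
Apr 11, 332 sold [LIFO — newest first]: 332 @ $13.00 = $4,316.00
Apr 13, 3 sold [LIFO — newest first]: 3 @ $13.40 = $40.20
Apr 16, 61 sold [LIFO — newest first]: 61 @ $13.40 = $817.40
Total COGS = $3,464.35 + $4,316.00 + $40.20 + $817.40 = $8,637.95
Ending inventory: 130 @ $12.25 + 23 @ $13.00 + 167 @ $13.40 = $4,129.30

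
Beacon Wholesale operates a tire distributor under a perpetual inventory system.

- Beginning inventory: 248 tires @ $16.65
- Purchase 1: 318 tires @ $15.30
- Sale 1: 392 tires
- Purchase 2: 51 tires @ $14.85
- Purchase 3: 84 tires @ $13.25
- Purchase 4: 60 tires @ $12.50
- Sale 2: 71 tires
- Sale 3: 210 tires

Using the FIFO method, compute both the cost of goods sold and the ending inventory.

Sale 1 (392) [FIFO — oldest first]: 248 @ $16.65 + 144 @ $15.30 = $6,332.40
Sale 2 (71) [FIFO — oldest first]: 71 @ $15.30 = $1,086.30
Sale 3 (210) [FIFO — oldest first]: 103 @ $15.30 + 51 @ $14.85 + 56 @ $13.25 = $3,075.25
Total COGS = $6,332.40 + $1,086.30 + $3,075.25 = $10,493.95
Ending inventory: 28 @ $13.25 + 60 @ $12.50 = $1,121.00

COGS = $10,493.95; ending inventory = $1,121.00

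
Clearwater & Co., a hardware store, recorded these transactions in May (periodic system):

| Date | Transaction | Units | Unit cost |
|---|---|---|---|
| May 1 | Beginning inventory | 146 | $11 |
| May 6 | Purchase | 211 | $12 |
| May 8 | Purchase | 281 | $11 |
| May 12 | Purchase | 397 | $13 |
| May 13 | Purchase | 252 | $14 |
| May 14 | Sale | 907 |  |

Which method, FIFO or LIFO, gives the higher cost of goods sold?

FIFO COGS: 146 @ $11 + 211 @ $12 + 281 @ $11 + 269 @ $13 = $10,726
LIFO COGS: 252 @ $14 + 397 @ $13 + 258 @ $11 = $11,527

LIFO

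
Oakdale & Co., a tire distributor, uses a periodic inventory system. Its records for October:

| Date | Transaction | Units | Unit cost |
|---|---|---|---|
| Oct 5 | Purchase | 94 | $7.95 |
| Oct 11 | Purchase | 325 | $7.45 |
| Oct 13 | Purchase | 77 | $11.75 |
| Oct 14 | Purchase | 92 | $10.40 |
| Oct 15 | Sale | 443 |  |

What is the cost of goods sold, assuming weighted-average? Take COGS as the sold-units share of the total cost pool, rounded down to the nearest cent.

Oct 15, sell 443: 443/588 × $5,030.10 → $3,789.68
Ending inventory (cost pool remaining) = $1,240.42

COGS = $3,789.68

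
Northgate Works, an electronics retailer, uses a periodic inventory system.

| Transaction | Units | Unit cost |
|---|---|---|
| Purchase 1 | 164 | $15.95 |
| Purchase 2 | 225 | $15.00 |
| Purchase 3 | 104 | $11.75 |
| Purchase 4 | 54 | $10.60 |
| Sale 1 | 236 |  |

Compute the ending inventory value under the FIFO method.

Ending inventory = $4,089.40

Sale 1 (236) [FIFO — oldest first]: 164 @ $15.95 + 72 @ $15.00 = $3,695.80
Ending inventory: 153 @ $15.00 + 104 @ $11.75 + 54 @ $10.60 = $4,089.40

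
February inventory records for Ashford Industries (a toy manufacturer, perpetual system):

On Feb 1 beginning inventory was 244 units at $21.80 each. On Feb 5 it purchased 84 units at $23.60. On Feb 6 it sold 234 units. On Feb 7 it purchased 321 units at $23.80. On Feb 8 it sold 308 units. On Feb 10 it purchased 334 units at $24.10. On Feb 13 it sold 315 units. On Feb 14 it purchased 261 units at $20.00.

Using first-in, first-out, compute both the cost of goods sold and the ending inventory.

Feb 6, 234 sold [FIFO — oldest first]: 234 @ $21.80 = $5,101.20
Feb 8, 308 sold [FIFO — oldest first]: 10 @ $21.80 + 84 @ $23.60 + 214 @ $23.80 = $7,293.60
Feb 13, 315 sold [FIFO — oldest first]: 107 @ $23.80 + 208 @ $24.10 = $7,559.40
Total COGS = $5,101.20 + $7,293.60 + $7,559.40 = $19,954.20
Ending inventory: 126 @ $24.10 + 261 @ $20.00 = $8,256.60

COGS = $19,954.20; ending inventory = $8,256.60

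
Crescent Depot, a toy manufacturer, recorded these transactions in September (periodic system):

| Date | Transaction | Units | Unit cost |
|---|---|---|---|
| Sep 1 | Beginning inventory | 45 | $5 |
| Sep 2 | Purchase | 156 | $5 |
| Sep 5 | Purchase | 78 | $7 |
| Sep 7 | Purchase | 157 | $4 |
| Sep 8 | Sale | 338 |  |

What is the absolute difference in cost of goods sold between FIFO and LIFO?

FIFO COGS: 45 @ $5 + 156 @ $5 + 78 @ $7 + 59 @ $4 = $1,787
LIFO COGS: 157 @ $4 + 78 @ $7 + 103 @ $5 = $1,689
Difference = |$1,787 − $1,689| = $98

$98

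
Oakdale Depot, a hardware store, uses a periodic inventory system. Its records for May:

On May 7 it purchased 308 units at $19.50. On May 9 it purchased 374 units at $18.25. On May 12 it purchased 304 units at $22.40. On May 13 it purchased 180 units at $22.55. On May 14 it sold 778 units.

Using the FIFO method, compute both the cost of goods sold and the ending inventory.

COGS = $14,981.90; ending inventory = $8,718.20

May 14, 778 sold [FIFO — oldest first]: 308 @ $19.50 + 374 @ $18.25 + 96 @ $22.40 = $14,981.90
Ending inventory: 208 @ $22.40 + 180 @ $22.55 = $8,718.20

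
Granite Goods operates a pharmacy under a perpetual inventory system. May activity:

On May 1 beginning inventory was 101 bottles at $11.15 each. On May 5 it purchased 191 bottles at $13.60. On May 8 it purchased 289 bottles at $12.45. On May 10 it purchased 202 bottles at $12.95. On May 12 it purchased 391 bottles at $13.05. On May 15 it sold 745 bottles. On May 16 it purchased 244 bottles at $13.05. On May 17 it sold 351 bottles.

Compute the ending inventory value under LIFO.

May 15, 745 sold [LIFO — newest first]: 391 @ $13.05 + 202 @ $12.95 + 152 @ $12.45 = $9,610.85
May 17, 351 sold [LIFO — newest first]: 244 @ $13.05 + 107 @ $12.45 = $4,516.35
Total COGS = $9,610.85 + $4,516.35 = $14,127.20
Ending inventory: 101 @ $11.15 + 191 @ $13.60 + 30 @ $12.45 = $4,097.25

Ending inventory = $4,097.25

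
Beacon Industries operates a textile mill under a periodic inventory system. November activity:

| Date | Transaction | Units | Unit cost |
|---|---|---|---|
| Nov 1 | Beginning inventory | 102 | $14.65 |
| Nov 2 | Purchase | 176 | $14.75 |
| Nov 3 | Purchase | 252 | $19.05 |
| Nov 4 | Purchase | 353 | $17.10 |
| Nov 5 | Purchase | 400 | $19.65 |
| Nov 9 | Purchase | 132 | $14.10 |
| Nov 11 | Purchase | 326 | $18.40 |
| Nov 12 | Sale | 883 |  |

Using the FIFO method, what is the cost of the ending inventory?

Ending inventory = $15,719.60

Nov 12, 883 sold [FIFO — oldest first]: 102 @ $14.65 + 176 @ $14.75 + 252 @ $19.05 + 353 @ $17.10 = $14,927.20
Ending inventory: 400 @ $19.65 + 132 @ $14.10 + 326 @ $18.40 = $15,719.60
Check: goods available $30,646.80 = COGS $14,927.20 + ending $15,719.60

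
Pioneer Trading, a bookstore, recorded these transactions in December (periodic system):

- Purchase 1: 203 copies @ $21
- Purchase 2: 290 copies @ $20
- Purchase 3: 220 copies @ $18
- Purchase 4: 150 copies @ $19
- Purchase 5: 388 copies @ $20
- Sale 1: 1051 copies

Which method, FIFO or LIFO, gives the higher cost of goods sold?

FIFO

FIFO COGS: 203 @ $21 + 290 @ $20 + 220 @ $18 + 150 @ $19 + 188 @ $20 = $20,633
LIFO COGS: 388 @ $20 + 150 @ $19 + 220 @ $18 + 290 @ $20 + 3 @ $21 = $20,433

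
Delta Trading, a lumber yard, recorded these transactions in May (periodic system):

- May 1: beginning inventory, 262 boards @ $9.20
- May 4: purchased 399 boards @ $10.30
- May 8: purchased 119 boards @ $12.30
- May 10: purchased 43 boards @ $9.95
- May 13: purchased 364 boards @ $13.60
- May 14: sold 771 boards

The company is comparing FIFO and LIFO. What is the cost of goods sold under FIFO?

COGS = $7,873.10

FIFO COGS: 262 @ $9.20 + 399 @ $10.30 + 110 @ $12.30 = $7,873.10
LIFO COGS: 364 @ $13.60 + 43 @ $9.95 + 119 @ $12.30 + 245 @ $10.30 = $9,365.45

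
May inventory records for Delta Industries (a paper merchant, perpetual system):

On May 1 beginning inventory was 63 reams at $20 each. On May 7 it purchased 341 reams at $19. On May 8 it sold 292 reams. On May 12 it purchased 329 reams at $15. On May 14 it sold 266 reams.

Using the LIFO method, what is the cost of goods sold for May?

COGS = $9,538

May 8, 292 sold [LIFO — newest first]: 292 @ $19 = $5,548
May 14, 266 sold [LIFO — newest first]: 266 @ $15 = $3,990
Total COGS = $5,548 + $3,990 = $9,538
Ending inventory: 63 @ $20 + 49 @ $19 + 63 @ $15 = $3,136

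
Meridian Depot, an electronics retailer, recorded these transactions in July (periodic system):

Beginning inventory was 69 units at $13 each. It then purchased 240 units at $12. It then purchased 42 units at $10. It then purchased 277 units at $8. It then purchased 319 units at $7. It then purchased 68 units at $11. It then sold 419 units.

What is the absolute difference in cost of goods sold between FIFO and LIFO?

FIFO COGS: 69 @ $13 + 240 @ $12 + 42 @ $10 + 68 @ $8 = $4,741
LIFO COGS: 68 @ $11 + 319 @ $7 + 32 @ $8 = $3,237
Difference = |$4,741 − $3,237| = $1,504

$1,504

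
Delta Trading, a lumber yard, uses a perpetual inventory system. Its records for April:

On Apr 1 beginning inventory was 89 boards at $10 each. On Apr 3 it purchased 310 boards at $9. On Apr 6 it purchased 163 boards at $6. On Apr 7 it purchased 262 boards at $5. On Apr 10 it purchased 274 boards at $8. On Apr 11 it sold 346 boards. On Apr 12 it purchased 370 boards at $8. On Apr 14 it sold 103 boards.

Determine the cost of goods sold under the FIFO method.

Apr 11, 346 sold [FIFO — oldest first]: 89 @ $10 + 257 @ $9 = $3,203
Apr 14, 103 sold [FIFO — oldest first]: 53 @ $9 + 50 @ $6 = $777
Total COGS = $3,203 + $777 = $3,980
Ending inventory: 113 @ $6 + 262 @ $5 + 274 @ $8 + 370 @ $8 = $7,140

COGS = $3,980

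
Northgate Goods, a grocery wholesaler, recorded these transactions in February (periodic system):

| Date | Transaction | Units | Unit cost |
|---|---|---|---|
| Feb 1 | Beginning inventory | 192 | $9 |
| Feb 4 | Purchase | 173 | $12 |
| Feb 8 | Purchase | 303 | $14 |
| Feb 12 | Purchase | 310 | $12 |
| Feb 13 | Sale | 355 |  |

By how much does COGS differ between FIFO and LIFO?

FIFO COGS: 192 @ $9 + 163 @ $12 = $3,684
LIFO COGS: 310 @ $12 + 45 @ $14 = $4,350
Difference = |$3,684 − $4,350| = $666

$666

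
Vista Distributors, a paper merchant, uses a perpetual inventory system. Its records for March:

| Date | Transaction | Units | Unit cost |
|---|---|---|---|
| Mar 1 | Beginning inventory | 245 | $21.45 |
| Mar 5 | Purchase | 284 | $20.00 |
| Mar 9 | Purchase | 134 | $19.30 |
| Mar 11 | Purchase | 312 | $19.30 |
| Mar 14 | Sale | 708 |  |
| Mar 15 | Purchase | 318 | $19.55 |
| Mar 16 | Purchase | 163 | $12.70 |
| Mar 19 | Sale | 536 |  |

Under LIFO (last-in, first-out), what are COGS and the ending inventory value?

Mar 14, 708 sold [LIFO — newest first]: 312 @ $19.30 + 134 @ $19.30 + 262 @ $20.00 = $13,847.80
Mar 19, 536 sold [LIFO — newest first]: 163 @ $12.70 + 318 @ $19.55 + 22 @ $20.00 + 33 @ $21.45 = $9,434.85
Total COGS = $13,847.80 + $9,434.85 = $23,282.65
Ending inventory: 212 @ $21.45 = $4,547.40

COGS = $23,282.65; ending inventory = $4,547.40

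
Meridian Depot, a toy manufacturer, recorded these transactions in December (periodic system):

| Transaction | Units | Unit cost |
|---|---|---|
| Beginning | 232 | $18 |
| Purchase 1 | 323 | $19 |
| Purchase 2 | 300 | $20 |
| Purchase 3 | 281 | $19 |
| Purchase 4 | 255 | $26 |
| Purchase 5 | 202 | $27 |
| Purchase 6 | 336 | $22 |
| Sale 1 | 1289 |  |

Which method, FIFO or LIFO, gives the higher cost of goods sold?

LIFO

FIFO COGS: 232 @ $18 + 323 @ $19 + 300 @ $20 + 281 @ $19 + 153 @ $26 = $25,630
LIFO COGS: 336 @ $22 + 202 @ $27 + 255 @ $26 + 281 @ $19 + 215 @ $20 = $29,115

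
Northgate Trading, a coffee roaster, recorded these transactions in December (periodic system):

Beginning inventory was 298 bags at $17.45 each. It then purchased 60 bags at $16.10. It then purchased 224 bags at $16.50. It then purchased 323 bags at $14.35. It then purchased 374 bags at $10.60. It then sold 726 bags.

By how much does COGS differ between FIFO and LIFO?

FIFO COGS: 298 @ $17.45 + 60 @ $16.10 + 224 @ $16.50 + 144 @ $14.35 = $11,928.50
LIFO COGS: 374 @ $10.60 + 323 @ $14.35 + 29 @ $16.50 = $9,077.95
Difference = |$11,928.50 − $9,077.95| = $2,850.55

$2,850.55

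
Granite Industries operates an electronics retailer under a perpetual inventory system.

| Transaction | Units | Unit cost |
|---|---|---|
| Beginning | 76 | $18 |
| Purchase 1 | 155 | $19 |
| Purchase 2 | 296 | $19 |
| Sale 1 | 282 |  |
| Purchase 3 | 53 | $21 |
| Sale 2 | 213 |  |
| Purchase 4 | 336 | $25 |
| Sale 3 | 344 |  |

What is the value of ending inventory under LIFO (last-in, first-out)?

Ending inventory = $1,387

Sale 1 (282) [LIFO — newest first]: 282 @ $19 = $5,358
Sale 2 (213) [LIFO — newest first]: 53 @ $21 + 14 @ $19 + 146 @ $19 = $4,153
Sale 3 (344) [LIFO — newest first]: 336 @ $25 + 8 @ $19 = $8,552
Total COGS = $5,358 + $4,153 + $8,552 = $18,063
Ending inventory: 76 @ $18 + 1 @ $19 = $1,387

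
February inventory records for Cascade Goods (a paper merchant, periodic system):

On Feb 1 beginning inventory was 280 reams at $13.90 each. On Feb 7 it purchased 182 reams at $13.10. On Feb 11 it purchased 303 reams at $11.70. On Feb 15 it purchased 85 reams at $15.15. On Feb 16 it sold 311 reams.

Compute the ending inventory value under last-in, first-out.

Ending inventory = $7,177.10

Feb 16, 311 sold [LIFO — newest first]: 85 @ $15.15 + 226 @ $11.70 = $3,931.95
Ending inventory: 280 @ $13.90 + 182 @ $13.10 + 77 @ $11.70 = $7,177.10
Check: goods available $11,109.05 = COGS $3,931.95 + ending $7,177.10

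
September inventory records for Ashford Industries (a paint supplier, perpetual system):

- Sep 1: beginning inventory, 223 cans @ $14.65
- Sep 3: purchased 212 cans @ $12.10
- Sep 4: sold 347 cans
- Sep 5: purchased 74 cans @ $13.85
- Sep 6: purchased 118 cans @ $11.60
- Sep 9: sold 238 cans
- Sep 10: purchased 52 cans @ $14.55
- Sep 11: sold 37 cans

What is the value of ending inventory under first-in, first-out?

Sep 4, 347 sold [FIFO — oldest first]: 223 @ $14.65 + 124 @ $12.10 = $4,767.35
Sep 9, 238 sold [FIFO — oldest first]: 88 @ $12.10 + 74 @ $13.85 + 76 @ $11.60 = $2,971.30
Sep 11, 37 sold [FIFO — oldest first]: 37 @ $11.60 = $429.20
Total COGS = $4,767.35 + $2,971.30 + $429.20 = $8,167.85
Ending inventory: 5 @ $11.60 + 52 @ $14.55 = $814.60

Ending inventory = $814.60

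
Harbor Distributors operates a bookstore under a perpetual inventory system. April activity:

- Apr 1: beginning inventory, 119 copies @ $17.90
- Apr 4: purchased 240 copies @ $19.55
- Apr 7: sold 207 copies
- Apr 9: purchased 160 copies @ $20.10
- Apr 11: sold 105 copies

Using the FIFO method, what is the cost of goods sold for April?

Apr 7, 207 sold [FIFO — oldest first]: 119 @ $17.90 + 88 @ $19.55 = $3,850.50
Apr 11, 105 sold [FIFO — oldest first]: 105 @ $19.55 = $2,052.75
Total COGS = $3,850.50 + $2,052.75 = $5,903.25
Ending inventory: 47 @ $19.55 + 160 @ $20.10 = $4,134.85

COGS = $5,903.25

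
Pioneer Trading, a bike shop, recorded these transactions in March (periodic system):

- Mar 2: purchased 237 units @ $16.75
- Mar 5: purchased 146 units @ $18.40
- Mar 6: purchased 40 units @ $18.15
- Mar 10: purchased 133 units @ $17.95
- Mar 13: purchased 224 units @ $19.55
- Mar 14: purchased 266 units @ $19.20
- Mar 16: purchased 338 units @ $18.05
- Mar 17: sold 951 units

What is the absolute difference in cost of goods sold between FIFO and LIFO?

FIFO COGS: 237 @ $16.75 + 146 @ $18.40 + 40 @ $18.15 + 133 @ $17.95 + 224 @ $19.55 + 171 @ $19.20 = $17,431.90
LIFO COGS: 338 @ $18.05 + 266 @ $19.20 + 224 @ $19.55 + 123 @ $17.95 = $17,795.15
Difference = |$17,431.90 − $17,795.15| = $363.25

$363.25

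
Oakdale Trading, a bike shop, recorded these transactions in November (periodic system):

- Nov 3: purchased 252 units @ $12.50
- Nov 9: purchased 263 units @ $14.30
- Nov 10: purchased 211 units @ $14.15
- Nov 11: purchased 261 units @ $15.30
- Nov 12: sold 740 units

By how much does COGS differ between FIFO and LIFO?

$691.60

FIFO COGS: 252 @ $12.50 + 263 @ $14.30 + 211 @ $14.15 + 14 @ $15.30 = $10,110.75
LIFO COGS: 261 @ $15.30 + 211 @ $14.15 + 263 @ $14.30 + 5 @ $12.50 = $10,802.35
Difference = |$10,110.75 − $10,802.35| = $691.60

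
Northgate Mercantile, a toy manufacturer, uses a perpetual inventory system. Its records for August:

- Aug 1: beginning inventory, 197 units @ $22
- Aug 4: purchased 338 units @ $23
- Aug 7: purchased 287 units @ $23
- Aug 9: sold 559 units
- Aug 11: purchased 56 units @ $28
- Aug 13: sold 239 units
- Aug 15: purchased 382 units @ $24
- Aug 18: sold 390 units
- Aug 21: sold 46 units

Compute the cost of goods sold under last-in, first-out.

Aug 9, 559 sold [LIFO — newest first]: 287 @ $23 + 272 @ $23 = $12,857
Aug 13, 239 sold [LIFO — newest first]: 56 @ $28 + 66 @ $23 + 117 @ $22 = $5,660
Aug 18, 390 sold [LIFO — newest first]: 382 @ $24 + 8 @ $22 = $9,344
Aug 21, 46 sold [LIFO — newest first]: 46 @ $22 = $1,012
Total COGS = $12,857 + $5,660 + $9,344 + $1,012 = $28,873
Ending inventory: 26 @ $22 = $572

COGS = $28,873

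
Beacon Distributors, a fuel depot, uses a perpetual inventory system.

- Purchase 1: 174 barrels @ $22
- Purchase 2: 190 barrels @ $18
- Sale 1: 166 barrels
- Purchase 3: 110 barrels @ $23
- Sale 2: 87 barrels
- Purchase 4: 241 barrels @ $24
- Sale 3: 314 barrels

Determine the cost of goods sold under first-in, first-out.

COGS = $12,010

Sale 1 (166) [FIFO — oldest first]: 166 @ $22 = $3,652
Sale 2 (87) [FIFO — oldest first]: 8 @ $22 + 79 @ $18 = $1,598
Sale 3 (314) [FIFO — oldest first]: 111 @ $18 + 110 @ $23 + 93 @ $24 = $6,760
Total COGS = $3,652 + $1,598 + $6,760 = $12,010
Ending inventory: 148 @ $24 = $3,552
Check: goods available $15,562 = COGS $12,010 + ending $3,552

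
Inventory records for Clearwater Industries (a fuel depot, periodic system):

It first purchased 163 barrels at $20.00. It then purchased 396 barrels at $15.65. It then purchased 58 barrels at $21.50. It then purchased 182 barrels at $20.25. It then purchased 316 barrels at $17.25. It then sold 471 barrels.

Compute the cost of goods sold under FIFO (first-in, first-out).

COGS = $8,080.20

Sale 1 (471) [FIFO — oldest first]: 163 @ $20.00 + 308 @ $15.65 = $8,080.20
Ending inventory: 88 @ $15.65 + 58 @ $21.50 + 182 @ $20.25 + 316 @ $17.25 = $11,760.70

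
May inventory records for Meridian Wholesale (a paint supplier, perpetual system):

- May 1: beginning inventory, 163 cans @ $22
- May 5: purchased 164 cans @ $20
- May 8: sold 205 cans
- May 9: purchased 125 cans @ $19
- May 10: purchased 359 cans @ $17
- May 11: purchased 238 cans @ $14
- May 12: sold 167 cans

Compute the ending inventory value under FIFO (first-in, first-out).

May 8, 205 sold [FIFO — oldest first]: 163 @ $22 + 42 @ $20 = $4,426
May 12, 167 sold [FIFO — oldest first]: 122 @ $20 + 45 @ $19 = $3,295
Total COGS = $4,426 + $3,295 = $7,721
Ending inventory: 80 @ $19 + 359 @ $17 + 238 @ $14 = $10,955

Ending inventory = $10,955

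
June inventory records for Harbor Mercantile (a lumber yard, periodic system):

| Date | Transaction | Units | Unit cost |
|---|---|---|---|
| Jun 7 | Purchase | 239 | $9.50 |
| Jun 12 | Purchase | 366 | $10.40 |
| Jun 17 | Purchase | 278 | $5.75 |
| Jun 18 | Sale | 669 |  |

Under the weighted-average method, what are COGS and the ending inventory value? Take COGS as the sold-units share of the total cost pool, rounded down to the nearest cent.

Jun 18, sell 669: 669/883 × $7,675.40 → $5,815.22
Ending inventory (cost pool remaining) = $1,860.18

COGS = $5,815.22; ending inventory = $1,860.18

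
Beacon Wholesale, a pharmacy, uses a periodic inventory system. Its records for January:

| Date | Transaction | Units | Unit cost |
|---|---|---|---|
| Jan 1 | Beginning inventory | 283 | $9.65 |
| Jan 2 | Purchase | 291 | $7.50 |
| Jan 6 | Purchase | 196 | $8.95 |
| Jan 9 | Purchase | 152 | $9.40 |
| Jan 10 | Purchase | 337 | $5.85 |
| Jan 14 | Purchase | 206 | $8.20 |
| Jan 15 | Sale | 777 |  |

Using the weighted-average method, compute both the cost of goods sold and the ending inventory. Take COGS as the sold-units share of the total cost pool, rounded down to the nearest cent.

Jan 15, sell 777: 777/1465 × $11,757.10 → $6,235.67
Ending inventory (cost pool remaining) = $5,521.43
Check: goods available $11,757.10 = COGS $6,235.67 + ending $5,521.43

COGS = $6,235.67; ending inventory = $5,521.43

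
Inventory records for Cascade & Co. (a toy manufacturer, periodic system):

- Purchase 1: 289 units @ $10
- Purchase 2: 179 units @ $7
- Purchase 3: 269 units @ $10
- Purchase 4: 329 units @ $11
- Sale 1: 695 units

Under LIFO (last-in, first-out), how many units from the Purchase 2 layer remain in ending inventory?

82

Sale 1 (695) [LIFO — newest first]: 329 @ $11 + 269 @ $10 + 97 @ $7 = $6,988
Ending inventory: 289 @ $10 + 82 @ $7 = $3,464
Check: goods available $10,452 = COGS $6,988 + ending $3,464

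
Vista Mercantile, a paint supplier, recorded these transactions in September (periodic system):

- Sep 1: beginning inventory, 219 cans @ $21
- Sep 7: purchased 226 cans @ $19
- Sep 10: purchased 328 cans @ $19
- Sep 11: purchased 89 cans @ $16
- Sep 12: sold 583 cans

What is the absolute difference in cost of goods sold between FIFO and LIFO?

FIFO COGS: 219 @ $21 + 226 @ $19 + 138 @ $19 = $11,515
LIFO COGS: 89 @ $16 + 328 @ $19 + 166 @ $19 = $10,810
Difference = |$11,515 − $10,810| = $705

$705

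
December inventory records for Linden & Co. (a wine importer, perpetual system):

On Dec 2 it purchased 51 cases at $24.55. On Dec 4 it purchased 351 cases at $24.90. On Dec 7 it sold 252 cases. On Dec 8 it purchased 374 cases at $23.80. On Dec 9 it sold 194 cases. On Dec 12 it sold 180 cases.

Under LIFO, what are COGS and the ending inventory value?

Dec 7, 252 sold [LIFO — newest first]: 252 @ $24.90 = $6,274.80
Dec 9, 194 sold [LIFO — newest first]: 194 @ $23.80 = $4,617.20
Dec 12, 180 sold [LIFO — newest first]: 180 @ $23.80 = $4,284.00
Total COGS = $6,274.80 + $4,617.20 + $4,284.00 = $15,176.00
Ending inventory: 51 @ $24.55 + 99 @ $24.90 = $3,717.15

COGS = $15,176.00; ending inventory = $3,717.15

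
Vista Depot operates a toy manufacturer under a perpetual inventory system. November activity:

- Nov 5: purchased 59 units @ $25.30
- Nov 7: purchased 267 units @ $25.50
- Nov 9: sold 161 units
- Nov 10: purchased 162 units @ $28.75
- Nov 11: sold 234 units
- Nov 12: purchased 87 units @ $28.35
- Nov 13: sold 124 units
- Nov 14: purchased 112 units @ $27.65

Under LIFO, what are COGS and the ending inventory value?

Nov 9, 161 sold [LIFO — newest first]: 161 @ $25.50 = $4,105.50
Nov 11, 234 sold [LIFO — newest first]: 162 @ $28.75 + 72 @ $25.50 = $6,493.50
Nov 13, 124 sold [LIFO — newest first]: 87 @ $28.35 + 34 @ $25.50 + 3 @ $25.30 = $3,409.35
Total COGS = $4,105.50 + $6,493.50 + $3,409.35 = $14,008.35
Ending inventory: 56 @ $25.30 + 112 @ $27.65 = $4,513.60

COGS = $14,008.35; ending inventory = $4,513.60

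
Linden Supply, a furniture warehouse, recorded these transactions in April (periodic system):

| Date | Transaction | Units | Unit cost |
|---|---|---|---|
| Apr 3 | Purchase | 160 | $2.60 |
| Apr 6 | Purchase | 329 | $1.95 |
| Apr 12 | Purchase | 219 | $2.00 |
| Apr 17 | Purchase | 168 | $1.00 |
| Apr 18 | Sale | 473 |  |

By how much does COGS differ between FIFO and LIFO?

FIFO COGS: 160 @ $2.60 + 313 @ $1.95 = $1,026.35
LIFO COGS: 168 @ $1.00 + 219 @ $2.00 + 86 @ $1.95 = $773.70
Difference = |$1,026.35 − $773.70| = $252.65

$252.65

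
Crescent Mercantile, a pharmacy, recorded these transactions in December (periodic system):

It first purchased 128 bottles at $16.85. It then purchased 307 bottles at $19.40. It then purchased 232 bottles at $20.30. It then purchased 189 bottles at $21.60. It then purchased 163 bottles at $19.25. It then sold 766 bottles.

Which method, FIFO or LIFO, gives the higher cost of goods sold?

LIFO

FIFO COGS: 128 @ $16.85 + 307 @ $19.40 + 232 @ $20.30 + 99 @ $21.60 = $14,960.60
LIFO COGS: 163 @ $19.25 + 189 @ $21.60 + 232 @ $20.30 + 182 @ $19.40 = $15,460.55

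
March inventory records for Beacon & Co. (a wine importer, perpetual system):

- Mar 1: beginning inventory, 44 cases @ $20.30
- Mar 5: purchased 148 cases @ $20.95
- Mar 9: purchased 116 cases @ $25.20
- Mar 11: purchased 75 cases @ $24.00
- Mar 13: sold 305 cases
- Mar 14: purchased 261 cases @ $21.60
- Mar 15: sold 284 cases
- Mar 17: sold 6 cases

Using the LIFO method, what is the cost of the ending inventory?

Mar 13, 305 sold [LIFO — newest first]: 75 @ $24.00 + 116 @ $25.20 + 114 @ $20.95 = $7,111.50
Mar 15, 284 sold [LIFO — newest first]: 261 @ $21.60 + 23 @ $20.95 = $6,119.45
Mar 17, 6 sold [LIFO — newest first]: 6 @ $20.95 = $125.70
Total COGS = $7,111.50 + $6,119.45 + $125.70 = $13,356.65
Ending inventory: 44 @ $20.30 + 5 @ $20.95 = $997.95
Check: goods available $14,354.60 = COGS $13,356.65 + ending $997.95

Ending inventory = $997.95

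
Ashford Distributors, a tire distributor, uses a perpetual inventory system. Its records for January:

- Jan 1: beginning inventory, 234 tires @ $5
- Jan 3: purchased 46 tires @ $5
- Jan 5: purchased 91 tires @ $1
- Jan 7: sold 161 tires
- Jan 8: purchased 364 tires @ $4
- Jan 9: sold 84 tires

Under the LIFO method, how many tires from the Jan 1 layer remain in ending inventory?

210

Jan 7, 161 sold [LIFO — newest first]: 91 @ $1 + 46 @ $5 + 24 @ $5 = $441
Jan 9, 84 sold [LIFO — newest first]: 84 @ $4 = $336
Total COGS = $441 + $336 = $777
Ending inventory: 210 @ $5 + 280 @ $4 = $2,170
Check: goods available $2,947 = COGS $777 + ending $2,170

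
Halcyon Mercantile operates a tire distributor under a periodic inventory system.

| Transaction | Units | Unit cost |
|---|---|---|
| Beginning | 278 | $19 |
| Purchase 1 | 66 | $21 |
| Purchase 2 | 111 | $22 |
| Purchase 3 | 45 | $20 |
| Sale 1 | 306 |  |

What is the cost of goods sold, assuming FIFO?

Sale 1 (306) [FIFO — oldest first]: 278 @ $19 + 28 @ $21 = $5,870
Ending inventory: 38 @ $21 + 111 @ $22 + 45 @ $20 = $4,140

COGS = $5,870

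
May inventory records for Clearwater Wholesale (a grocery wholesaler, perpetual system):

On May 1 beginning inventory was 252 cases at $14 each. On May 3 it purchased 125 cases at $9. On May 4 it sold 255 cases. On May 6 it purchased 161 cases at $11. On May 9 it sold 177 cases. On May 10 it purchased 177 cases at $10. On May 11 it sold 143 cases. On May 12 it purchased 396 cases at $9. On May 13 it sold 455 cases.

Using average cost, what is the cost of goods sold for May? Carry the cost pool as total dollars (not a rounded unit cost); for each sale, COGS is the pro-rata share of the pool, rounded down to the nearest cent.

COGS = $10,995.33

After May 1: 252 on hand, pool $3,528.00 (≈ $14.0000 each)
After May 3: 377 on hand, pool $4,653.00 (≈ $12.3422 each)
May 4, sell 255: 255/377 × $4,653.00 → $3,147.25
After May 6: 283 on hand, pool $3,276.75 (≈ $11.5786 each)
May 9, sell 177: 177/283 × $3,276.75 → $2,049.41
After May 10: 283 on hand, pool $2,997.34 (≈ $10.5913 each)
May 11, sell 143: 143/283 × $2,997.34 → $1,514.55
After May 12: 536 on hand, pool $5,046.79 (≈ $9.4157 each)
May 13, sell 455: 455/536 × $5,046.79 → $4,284.12
Total COGS = $3,147.25 + $2,049.41 + $1,514.55 + $4,284.12 = $10,995.33
Ending inventory (cost pool remaining) = $762.67
Check: goods available $11,758.00 = COGS $10,995.33 + ending $762.67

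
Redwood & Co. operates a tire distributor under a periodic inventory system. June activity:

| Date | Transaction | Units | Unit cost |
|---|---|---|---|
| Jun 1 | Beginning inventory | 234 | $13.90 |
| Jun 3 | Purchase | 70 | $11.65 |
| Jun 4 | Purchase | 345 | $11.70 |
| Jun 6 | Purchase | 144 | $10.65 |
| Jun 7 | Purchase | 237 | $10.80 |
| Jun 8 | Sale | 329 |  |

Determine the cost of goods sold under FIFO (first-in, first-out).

Jun 8, 329 sold [FIFO — oldest first]: 234 @ $13.90 + 70 @ $11.65 + 25 @ $11.70 = $4,360.60
Ending inventory: 320 @ $11.70 + 144 @ $10.65 + 237 @ $10.80 = $7,837.20

COGS = $4,360.60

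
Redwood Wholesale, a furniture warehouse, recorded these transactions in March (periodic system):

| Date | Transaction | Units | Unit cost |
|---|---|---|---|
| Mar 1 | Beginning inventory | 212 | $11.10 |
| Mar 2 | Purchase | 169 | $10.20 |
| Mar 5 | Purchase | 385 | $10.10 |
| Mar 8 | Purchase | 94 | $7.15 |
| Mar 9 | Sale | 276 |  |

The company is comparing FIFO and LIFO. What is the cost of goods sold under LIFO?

FIFO COGS: 212 @ $11.10 + 64 @ $10.20 = $3,006.00
LIFO COGS: 94 @ $7.15 + 182 @ $10.10 = $2,510.30

COGS = $2,510.30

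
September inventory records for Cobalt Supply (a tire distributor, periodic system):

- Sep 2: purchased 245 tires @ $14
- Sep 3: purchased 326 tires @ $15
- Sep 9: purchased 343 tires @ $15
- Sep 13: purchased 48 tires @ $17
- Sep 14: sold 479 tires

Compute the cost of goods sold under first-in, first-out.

COGS = $6,940

Sep 14, 479 sold [FIFO — oldest first]: 245 @ $14 + 234 @ $15 = $6,940
Ending inventory: 92 @ $15 + 343 @ $15 + 48 @ $17 = $7,341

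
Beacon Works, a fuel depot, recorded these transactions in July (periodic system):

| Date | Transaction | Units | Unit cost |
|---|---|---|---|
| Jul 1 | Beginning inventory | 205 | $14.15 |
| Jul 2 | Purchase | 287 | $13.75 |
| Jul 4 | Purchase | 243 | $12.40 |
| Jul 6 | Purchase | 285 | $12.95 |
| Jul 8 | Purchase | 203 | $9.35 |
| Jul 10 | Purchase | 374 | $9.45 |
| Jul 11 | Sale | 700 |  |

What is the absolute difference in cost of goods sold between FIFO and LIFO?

$2,401.00

FIFO COGS: 205 @ $14.15 + 287 @ $13.75 + 208 @ $12.40 = $9,426.20
LIFO COGS: 374 @ $9.45 + 203 @ $9.35 + 123 @ $12.95 = $7,025.20
Difference = |$9,426.20 − $7,025.20| = $2,401.00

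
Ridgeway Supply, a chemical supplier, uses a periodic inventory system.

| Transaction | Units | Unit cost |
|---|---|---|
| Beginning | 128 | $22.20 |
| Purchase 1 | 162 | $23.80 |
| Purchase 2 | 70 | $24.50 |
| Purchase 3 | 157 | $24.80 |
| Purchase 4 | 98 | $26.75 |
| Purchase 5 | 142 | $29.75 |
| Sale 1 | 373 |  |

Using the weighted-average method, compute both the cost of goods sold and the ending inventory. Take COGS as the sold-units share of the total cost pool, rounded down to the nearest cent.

COGS = $9,436.75; ending inventory = $9,715.05

Sale 1, sell 373: 373/757 × $19,151.80 → $9,436.75
Ending inventory (cost pool remaining) = $9,715.05
Check: goods available $19,151.80 = COGS $9,436.75 + ending $9,715.05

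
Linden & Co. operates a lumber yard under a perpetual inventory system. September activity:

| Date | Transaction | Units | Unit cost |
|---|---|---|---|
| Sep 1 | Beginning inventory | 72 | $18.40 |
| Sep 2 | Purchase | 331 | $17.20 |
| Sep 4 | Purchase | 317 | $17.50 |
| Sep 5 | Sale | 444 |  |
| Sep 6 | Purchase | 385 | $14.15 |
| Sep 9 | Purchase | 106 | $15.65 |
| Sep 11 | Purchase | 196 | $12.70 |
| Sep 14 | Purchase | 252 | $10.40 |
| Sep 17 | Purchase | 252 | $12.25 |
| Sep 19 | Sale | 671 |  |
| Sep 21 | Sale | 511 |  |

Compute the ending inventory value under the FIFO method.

Ending inventory = $3,430.20

Sep 5, 444 sold [FIFO — oldest first]: 72 @ $18.40 + 331 @ $17.20 + 41 @ $17.50 = $7,735.50
Sep 19, 671 sold [FIFO — oldest first]: 276 @ $17.50 + 385 @ $14.15 + 10 @ $15.65 = $10,434.25
Sep 21, 511 sold [FIFO — oldest first]: 96 @ $15.65 + 196 @ $12.70 + 219 @ $10.40 = $6,269.20
Total COGS = $7,735.50 + $10,434.25 + $6,269.20 = $24,438.95
Ending inventory: 33 @ $10.40 + 252 @ $12.25 = $3,430.20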